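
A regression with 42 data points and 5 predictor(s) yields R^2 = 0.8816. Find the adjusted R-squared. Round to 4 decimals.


Adjusted R^2 = 1 - (1 - R^2) * (n-1)/(n-p-1).
(1 - R^2) = 0.1184.
(n-1)/(n-p-1) = 41/36.
(1 - R^2) * (n-1) = 0.1184 * 41 = 4.8544.
Divide by (n-p-1): 4.8544 / 36 = 0.1348.
Adj R^2 = 1 - 0.1348 = 0.8652.

0.8652


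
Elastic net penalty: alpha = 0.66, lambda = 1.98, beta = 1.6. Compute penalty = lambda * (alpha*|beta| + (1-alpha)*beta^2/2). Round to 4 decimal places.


L1 component = 0.66 * |1.6| = 1.0560.
L2 component = 0.34 * 1.6^2 / 2 = 0.4352.
Penalty = 1.98 * (1.0560 + 0.4352) = 1.98 * 1.4912 = 2.9526.

2.9526


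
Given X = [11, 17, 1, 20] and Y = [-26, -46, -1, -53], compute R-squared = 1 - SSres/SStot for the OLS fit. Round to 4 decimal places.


After computing the OLS fit (b0=2.5326, b1=-2.7782):
SSres = 6.3796, SStot = 1633.0000.
R^2 = 1 - 6.3796/1633.0000 = 0.9961.

0.9961


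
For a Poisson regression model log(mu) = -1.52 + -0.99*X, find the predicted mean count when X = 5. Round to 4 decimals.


Linear predictor: eta = -1.52 + (-0.99)(5) = -6.4700.
Expected count: mu = exp(-6.4700) = 0.0015.

0.0015


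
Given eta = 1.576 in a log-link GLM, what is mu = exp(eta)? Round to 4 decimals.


Apply the inverse link:
mu = e^1.576 = 4.8356.

4.8356


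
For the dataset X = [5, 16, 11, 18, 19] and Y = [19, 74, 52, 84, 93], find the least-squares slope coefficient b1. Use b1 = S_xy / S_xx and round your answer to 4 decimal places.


First compute the means: xbar = 13.8000, ybar = 64.4000.
Then S_xx = sum((xi - xbar)^2) = 134.8000.
S_xy = sum((xi - xbar)(yi - ybar)) = 686.4000.
b1 = S_xy / S_xx = 686.4000 / 134.8000 = 5.0920.

5.0920


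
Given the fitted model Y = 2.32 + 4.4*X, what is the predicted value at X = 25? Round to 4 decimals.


Predicted value:
Y = 2.32 + (4.4)(25) = 2.32 + 110.0000 = 112.3200.

112.3200


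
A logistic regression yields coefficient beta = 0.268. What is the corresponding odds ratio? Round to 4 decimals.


Odds ratio = exp(beta) = exp(0.268).
= 1.3073.

1.3073


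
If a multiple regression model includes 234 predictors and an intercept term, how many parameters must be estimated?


Including the intercept, the model has 234 predictor coefficients + 1 intercept.
Total = 235.

235


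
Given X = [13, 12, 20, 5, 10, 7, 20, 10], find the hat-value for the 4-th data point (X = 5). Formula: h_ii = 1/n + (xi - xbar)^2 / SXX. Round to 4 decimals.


Compute xbar = 12.1250 with n = 8 observations.
SXX = 210.8750.
Leverage = 1/8 + (5 - 12.1250)^2/210.8750 = 0.3657.

0.3657


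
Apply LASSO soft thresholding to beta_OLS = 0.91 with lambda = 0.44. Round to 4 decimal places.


Absolute value: |0.91| = 0.91.
Compare to lambda = 0.44.
Since |beta| > lambda, coefficient = sign(beta)*(|beta| - lambda) = 0.4700.

0.4700


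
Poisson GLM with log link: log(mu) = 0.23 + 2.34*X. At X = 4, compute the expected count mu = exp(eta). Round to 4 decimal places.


Compute eta = 0.23 + 2.34 * 4 = 9.5900.
Apply inverse link: mu = e^9.5900 = 14617.8695.

14617.8695


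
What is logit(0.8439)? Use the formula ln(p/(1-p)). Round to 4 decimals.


1 - p = 0.1561.
p/(1-p) = 5.4061.
logit = ln(5.4061) = 1.6875.

1.6875


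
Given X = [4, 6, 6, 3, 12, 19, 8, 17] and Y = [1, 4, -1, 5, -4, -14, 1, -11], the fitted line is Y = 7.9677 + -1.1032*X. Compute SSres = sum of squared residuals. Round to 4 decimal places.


Predicted values from Y = 7.9677 + -1.1032*X.
Residuals: [-2.5549, 2.6515, -2.3485, 0.3419, 1.2707, -1.0069, 1.8579, -0.2133].
SSres = 25.3161.

25.3161


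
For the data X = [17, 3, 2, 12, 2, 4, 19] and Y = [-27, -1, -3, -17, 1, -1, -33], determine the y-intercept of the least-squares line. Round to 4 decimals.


First find the slope: b1 = -1.8752.
Means: xbar = 8.4286, ybar = -11.5714.
b0 = ybar - b1 * xbar = -11.5714 - -1.8752 * 8.4286 = 4.2340.

4.2340


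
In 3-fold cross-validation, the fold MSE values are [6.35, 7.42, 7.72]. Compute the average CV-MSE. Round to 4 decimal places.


Sum of fold MSEs = 21.4900.
Average = 21.4900 / 3 = 7.1633.

7.1633


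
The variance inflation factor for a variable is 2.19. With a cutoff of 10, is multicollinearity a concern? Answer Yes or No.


The threshold is 10.
VIF = 2.19 is < 10.
Multicollinearity indication: No.

No


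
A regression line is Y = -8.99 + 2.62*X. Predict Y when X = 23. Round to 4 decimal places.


Substitute X = 23 into the equation:
Y = -8.99 + 2.62 * 23 = -8.99 + 60.2600 = 51.2700.

51.2700


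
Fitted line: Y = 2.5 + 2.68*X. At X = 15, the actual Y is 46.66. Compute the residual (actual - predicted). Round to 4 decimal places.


Fitted value at X = 15 is yhat = 2.5 + 2.68*15 = 42.7000.
Residual = 46.66 - 42.7000 = 3.9600.

3.9600


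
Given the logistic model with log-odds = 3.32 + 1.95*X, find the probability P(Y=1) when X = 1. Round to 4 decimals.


z = 3.32 + 1.95 * 1 = 5.2700.
Sigmoid: P = 1 / (1 + exp(-5.2700)) = 0.9949.

0.9949


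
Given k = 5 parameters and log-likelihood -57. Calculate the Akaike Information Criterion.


AIC = 2*5 - 2*(-57).
= 10 + 114 = 124.

124


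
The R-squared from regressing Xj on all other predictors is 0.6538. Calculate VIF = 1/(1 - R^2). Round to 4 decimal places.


VIF = 1 / (1 - 0.6538).
= 1 / 0.3462 = 2.8885.

2.8885


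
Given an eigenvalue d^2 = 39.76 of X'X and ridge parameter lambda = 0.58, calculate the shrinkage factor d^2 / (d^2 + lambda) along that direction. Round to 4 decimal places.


Compute the denominator: 39.76 + 0.58 = 40.3400.
Shrinkage factor = 39.76 / 40.3400 = 0.9856.

0.9856


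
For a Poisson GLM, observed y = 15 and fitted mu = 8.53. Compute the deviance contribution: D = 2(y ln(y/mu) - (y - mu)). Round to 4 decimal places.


Compute y*ln(y/mu) = 15*ln(15/8.53) = 15*0.564461 = 8.466915.
y - mu = 6.47.
D = 2*(8.466915 - (6.47)) = 3.993830, which rounds to 3.9938.

3.9938


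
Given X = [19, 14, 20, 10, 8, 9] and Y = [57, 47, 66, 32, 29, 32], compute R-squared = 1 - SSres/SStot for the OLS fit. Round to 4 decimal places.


Fit the OLS line: b0 = 4.9828, b1 = 2.9138.
SSres = 25.8276.
SStot = 1174.8333.
R^2 = 1 - 25.8276/1174.8333 = 0.9780.

0.9780


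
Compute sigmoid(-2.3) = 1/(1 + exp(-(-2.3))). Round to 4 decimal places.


First, exp(2.3000) = 9.9742.
Then sigma(z) = 1/(1 + 9.9742) = 0.0911.

0.0911


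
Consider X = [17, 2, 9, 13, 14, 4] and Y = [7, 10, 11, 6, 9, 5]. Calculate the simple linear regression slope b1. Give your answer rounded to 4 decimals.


Calculate xbar = 9.8333, ybar = 8.0000.
S_xx = 174.8333, S_xy = -10.0000.
Using b1 = S_xy / S_xx = -10.0000 / 174.8333, we get b1 = -0.0572.

-0.0572


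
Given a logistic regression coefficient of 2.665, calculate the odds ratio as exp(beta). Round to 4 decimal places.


Odds ratio = exp(beta) = exp(2.665).
= 14.3679.

14.3679


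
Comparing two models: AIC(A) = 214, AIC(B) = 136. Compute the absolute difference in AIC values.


Compute |214 - 136| = 78.
Model B has the smaller AIC.

78


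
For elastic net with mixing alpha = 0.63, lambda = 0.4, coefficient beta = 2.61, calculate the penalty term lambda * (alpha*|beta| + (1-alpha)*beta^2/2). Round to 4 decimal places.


alpha * |beta| = 0.63 * 2.61 = 1.6443.
(1-alpha) * beta^2/2 = 0.37 * 6.8121/2 = 1.2602.
Total = 0.4 * (1.6443 + 1.2602) = 1.1618.

1.1618


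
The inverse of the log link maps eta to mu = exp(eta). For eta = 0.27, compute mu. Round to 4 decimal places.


The inverse log link gives:
mu = exp(0.27) = 1.3100.

1.3100


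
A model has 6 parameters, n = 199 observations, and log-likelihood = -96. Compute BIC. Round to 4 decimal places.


Compute k*ln(n) = 6*ln(199) = 6*5.293305 = 31.759830.
Then -2*loglik = 192.
BIC = 31.759830 + 192 = 223.759830, which rounds to 223.7598.

223.7598


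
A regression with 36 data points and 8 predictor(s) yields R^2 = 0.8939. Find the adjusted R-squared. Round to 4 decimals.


Adjusted R^2 = 1 - (1 - R^2) * (n-1)/(n-p-1).
(1 - R^2) = 0.1061.
(n-1)/(n-p-1) = 35/27.
(1 - R^2) * (n-1) = 0.1061 * 35 = 3.7135.
Divide by (n-p-1): 3.7135 / 27 = 0.1375.
Adj R^2 = 1 - 0.1375 = 0.8625.

0.8625


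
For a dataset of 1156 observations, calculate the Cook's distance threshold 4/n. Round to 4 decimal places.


The threshold is 4/n.
4/1156 = 0.0035.

0.0035


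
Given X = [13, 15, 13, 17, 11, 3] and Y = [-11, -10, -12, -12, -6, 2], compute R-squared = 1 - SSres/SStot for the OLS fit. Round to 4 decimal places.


Fit the OLS line: b0 = 4.5452, b1 = -1.0593.
SSres = 16.4181.
SStot = 148.8333.
R^2 = 1 - 16.4181/148.8333 = 0.8897.

0.8897


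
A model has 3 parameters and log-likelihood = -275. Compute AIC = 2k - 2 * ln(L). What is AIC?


Compute:
2k = 2*3 = 6.
-2*loglik = -2*(-275) = 550.
AIC = 6 + 550 = 556.

556


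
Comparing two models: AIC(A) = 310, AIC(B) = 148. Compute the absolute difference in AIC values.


Compute |310 - 148| = 162.
Model B has the smaller AIC.

162


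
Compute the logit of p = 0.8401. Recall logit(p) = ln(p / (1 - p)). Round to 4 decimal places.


1 - p = 0.1599.
p/(1-p) = 5.2539.
logit = ln(5.2539) = 1.6590.

1.6590


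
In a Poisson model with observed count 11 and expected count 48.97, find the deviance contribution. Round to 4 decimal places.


First: ln(11/48.97) = -1.493313.
Then: 11 * -1.493313 = -16.426443.
y - mu = 11 - 48.97 = -37.97.
D = 2(-16.426443 - -37.97) = 43.087114, which rounds to 43.0871.

43.0871


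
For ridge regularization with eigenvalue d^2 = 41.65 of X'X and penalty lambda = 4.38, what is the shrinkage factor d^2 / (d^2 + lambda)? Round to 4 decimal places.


Compute the denominator: 41.65 + 4.38 = 46.0300.
Shrinkage factor = 41.65 / 46.0300 = 0.9048.

0.9048


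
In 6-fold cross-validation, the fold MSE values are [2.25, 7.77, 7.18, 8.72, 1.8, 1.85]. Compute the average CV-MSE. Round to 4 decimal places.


Add all fold MSEs: 29.5700.
Divide by k = 6: 29.5700/6 = 4.9283.

4.9283


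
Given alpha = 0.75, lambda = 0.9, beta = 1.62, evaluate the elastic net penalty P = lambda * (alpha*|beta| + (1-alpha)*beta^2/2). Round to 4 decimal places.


Compute:
L1 = 0.75 * 1.62 = 1.2150.
L2 = 0.25 * 1.62^2 / 2 = 0.3281.
Penalty = 0.9 * (1.2150 + 0.3281) = 1.3887.

1.3887


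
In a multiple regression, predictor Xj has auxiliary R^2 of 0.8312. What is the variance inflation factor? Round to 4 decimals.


Using VIF = 1/(1 - R^2_j):
1 - 0.8312 = 0.1688.
VIF = 5.9242.

5.9242


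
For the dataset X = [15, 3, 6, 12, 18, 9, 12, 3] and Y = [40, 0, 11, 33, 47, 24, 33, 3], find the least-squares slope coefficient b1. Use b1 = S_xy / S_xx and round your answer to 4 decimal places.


Calculate xbar = 9.7500, ybar = 23.8750.
S_xx = 211.5000, S_xy = 666.7500.
Using b1 = S_xy / S_xx = 666.7500 / 211.5000, we get b1 = 3.1525.

3.1525


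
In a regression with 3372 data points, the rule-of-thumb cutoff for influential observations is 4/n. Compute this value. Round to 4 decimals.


The threshold is 4/n.
4/3372 = 0.0012.

0.0012


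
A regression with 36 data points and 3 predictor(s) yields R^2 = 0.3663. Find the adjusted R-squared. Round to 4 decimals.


Plug in: Adj R^2 = 1 - (1 - 0.3663) * 35/32.
= 1 - 0.6337 * 35/32
= 1 - 22.1795 / 32
= 1 - 0.6931 = 0.3069.

0.3069


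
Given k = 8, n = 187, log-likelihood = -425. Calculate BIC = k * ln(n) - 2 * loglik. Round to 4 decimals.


k * ln(n) = 8 * ln(187) = 8 * 5.231109 = 41.848872.
-2 * loglik = -2 * (-425) = 850.
BIC = 41.848872 + 850 = 891.848872, which rounds to 891.8489.

891.8489


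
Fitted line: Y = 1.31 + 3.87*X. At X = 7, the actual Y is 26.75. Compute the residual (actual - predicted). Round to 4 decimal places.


Compute yhat = 1.31 + (3.87)(7) = 28.4000.
Residual = actual - predicted = 26.75 - 28.4000 = -1.6500.

-1.6500


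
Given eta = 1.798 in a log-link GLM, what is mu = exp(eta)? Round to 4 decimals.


mu = exp(eta) = exp(1.798).
= 6.0376.

6.0376


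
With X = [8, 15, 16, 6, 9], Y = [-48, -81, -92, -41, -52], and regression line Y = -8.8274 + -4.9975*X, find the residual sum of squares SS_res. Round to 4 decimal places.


For each point, residual = actual - predicted.
Residuals: [0.8074, 2.7899, -3.2126, -2.1876, 1.8049].
Sum of squared residuals = 26.7995.

26.7995


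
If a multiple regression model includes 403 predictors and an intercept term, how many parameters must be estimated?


Each predictor gets one coefficient, plus one intercept.
Total parameters = 403 + 1 = 404.

404


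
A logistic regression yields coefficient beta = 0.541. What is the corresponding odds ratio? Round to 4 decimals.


Odds ratio = exp(beta) = exp(0.541).
= 1.7177.

1.7177


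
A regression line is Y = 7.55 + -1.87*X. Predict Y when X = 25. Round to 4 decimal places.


Plug X = 25 into Y = 7.55 + -1.87*X:
Y = 7.55 + -46.7500 = -39.2000.

-39.2000


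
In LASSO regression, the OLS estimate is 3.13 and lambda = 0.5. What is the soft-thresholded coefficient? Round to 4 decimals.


Check: |3.13| = 3.13 vs lambda = 0.5.
Since |beta| > lambda, coefficient = sign(beta)*(|beta| - lambda) = 2.6300.
Soft-thresholded coefficient = 2.6300.

2.6300


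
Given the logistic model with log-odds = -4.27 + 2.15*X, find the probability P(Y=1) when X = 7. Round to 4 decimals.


Compute z = -4.27 + (2.15)(7) = 10.7800.
exp(-z) = 0.0000.
P = 1/(1 + 0.0000) = 1.0000.

1.0000


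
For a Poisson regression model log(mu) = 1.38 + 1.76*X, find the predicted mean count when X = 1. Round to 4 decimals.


Linear predictor: eta = 1.38 + (1.76)(1) = 3.1400.
Expected count: mu = exp(3.1400) = 23.1039.

23.1039


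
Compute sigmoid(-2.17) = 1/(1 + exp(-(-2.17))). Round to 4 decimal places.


Compute exp(2.1700) = 8.7583.
Sigmoid = 1 / (1 + 8.7583) = 1 / 9.7583 = 0.1025.

0.1025


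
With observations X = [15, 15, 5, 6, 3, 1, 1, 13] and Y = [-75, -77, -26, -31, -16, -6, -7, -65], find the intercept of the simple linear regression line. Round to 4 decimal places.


First find the slope: b1 = -4.9531.
Means: xbar = 7.3750, ybar = -37.8750.
b0 = ybar - b1 * xbar = -37.8750 - -4.9531 * 7.3750 = -1.3459.

-1.3459


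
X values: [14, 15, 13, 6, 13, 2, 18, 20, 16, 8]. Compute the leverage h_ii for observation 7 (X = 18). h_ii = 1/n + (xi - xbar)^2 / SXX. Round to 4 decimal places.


Mean of X: xbar = 12.5000.
SXX = 280.5000.
For X = 18: h = 1/10 + (18 - 12.5000)^2/280.5000 = 0.2078.

0.2078


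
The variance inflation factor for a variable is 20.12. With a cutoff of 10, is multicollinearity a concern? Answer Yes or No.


Check: VIF = 20.12 vs threshold = 10.
Since 20.12 >= 10, the answer is Yes.

Yes


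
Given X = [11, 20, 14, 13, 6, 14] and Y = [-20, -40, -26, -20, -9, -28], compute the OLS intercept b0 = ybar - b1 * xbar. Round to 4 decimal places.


The slope is b1 = -2.2212.
Sample means are xbar = 13.0000 and ybar = -23.8333.
Intercept: b0 = -23.8333 - (-2.2212)(13.0000) = 5.0417.

5.0417


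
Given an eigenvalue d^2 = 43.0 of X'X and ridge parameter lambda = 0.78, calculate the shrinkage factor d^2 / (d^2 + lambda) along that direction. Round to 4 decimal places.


Compute the denominator: 43.0 + 0.78 = 43.7800.
Shrinkage factor = 43.0 / 43.7800 = 0.9822.

0.9822


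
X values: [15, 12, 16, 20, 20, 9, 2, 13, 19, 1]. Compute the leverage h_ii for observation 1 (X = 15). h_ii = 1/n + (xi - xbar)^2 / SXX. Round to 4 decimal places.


Mean of X: xbar = 12.7000.
SXX = 428.1000.
For X = 15: h = 1/10 + (15 - 12.7000)^2/428.1000 = 0.1124.

0.1124


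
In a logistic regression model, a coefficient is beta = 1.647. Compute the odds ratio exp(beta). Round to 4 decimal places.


The odds ratio is computed as:
OR = e^(1.647) = 5.1914.

5.1914


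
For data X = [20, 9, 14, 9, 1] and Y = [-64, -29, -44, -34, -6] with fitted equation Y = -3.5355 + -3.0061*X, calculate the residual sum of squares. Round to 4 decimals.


For each point, residual = actual - predicted.
Residuals: [-0.3425, 1.5904, 1.6209, -3.4096, 0.5416].
Sum of squared residuals = 17.1927.

17.1927


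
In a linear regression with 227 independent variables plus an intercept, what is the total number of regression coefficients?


Each predictor gets one coefficient, plus one intercept.
Total parameters = 227 + 1 = 228.

228


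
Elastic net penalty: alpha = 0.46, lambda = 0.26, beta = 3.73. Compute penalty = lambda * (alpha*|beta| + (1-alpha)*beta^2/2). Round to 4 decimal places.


L1 component = 0.46 * |3.73| = 1.7158.
L2 component = 0.54 * 3.73^2 / 2 = 3.7565.
Penalty = 0.26 * (1.7158 + 3.7565) = 0.26 * 5.4723 = 1.4228.

1.4228


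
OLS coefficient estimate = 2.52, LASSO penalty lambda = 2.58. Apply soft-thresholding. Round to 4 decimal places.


Absolute value: |2.52| = 2.52.
Compare to lambda = 2.58.
Since |beta| <= lambda, the coefficient is set to 0.

0.0000


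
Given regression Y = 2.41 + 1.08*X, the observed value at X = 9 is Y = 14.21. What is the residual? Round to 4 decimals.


Predicted = 2.41 + 1.08 * 9 = 12.1300.
Residual = 14.21 - 12.1300 = 2.0800.

2.0800


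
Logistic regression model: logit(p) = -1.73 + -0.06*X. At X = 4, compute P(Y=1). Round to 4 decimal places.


Compute z = -1.73 + (-0.06)(4) = -1.9700.
exp(-z) = 7.1707.
P = 1/(1 + 7.1707) = 0.1224.

0.1224


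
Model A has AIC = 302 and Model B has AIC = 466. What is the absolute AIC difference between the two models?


Compute |302 - 466| = 164.
Model A has the smaller AIC.

164


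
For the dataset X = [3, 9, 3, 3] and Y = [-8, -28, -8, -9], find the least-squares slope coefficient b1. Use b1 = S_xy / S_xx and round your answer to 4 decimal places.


The sample means are xbar = 4.5000 and ybar = -13.2500.
Compute S_xx = 27.0000 and S_xy = -88.5000.
Slope b1 = S_xy / S_xx = -88.5000 / 27.0000 = -3.2778.

-3.2778


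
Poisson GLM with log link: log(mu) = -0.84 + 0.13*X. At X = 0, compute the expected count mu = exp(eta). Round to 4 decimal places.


eta = -0.84 + 0.13 * 0 = -0.8400.
mu = exp(-0.8400) = 0.4317.

0.4317


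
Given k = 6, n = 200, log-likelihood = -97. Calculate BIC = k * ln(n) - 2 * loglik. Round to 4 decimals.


k * ln(n) = 6 * ln(200) = 6 * 5.298317 = 31.789902.
-2 * loglik = -2 * (-97) = 194.
BIC = 31.789902 + 194 = 225.789902, which rounds to 225.7899.

225.7899


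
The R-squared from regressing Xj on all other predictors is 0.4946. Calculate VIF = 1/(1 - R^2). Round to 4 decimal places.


VIF = 1 / (1 - 0.4946).
= 1 / 0.5054 = 1.9786.

1.9786


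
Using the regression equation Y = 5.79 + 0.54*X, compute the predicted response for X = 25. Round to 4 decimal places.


Predicted value:
Y = 5.79 + (0.54)(25) = 5.79 + 13.5000 = 19.2900.

19.2900


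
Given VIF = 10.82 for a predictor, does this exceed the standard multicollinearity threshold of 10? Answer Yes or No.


Check: VIF = 10.82 vs threshold = 10.
Since 10.82 >= 10, the answer is Yes.

Yes


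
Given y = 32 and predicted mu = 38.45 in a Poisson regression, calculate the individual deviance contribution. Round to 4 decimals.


y/mu = 32/38.45 = 0.832250 (approx.), and ln(32/38.45) = -0.183623.
y * ln(y/mu) = 32 * -0.183623 = -5.875936.
y - mu = -6.45.
D = 2 * (-5.875936 - -6.45) = 1.148128, which rounds to 1.1481.

1.1481


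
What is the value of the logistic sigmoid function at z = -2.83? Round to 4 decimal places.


exp(2.8300) = 16.9455.
1 + exp(-z) = 17.9455.
sigmoid = 1/17.9455 = 0.0557.

0.0557


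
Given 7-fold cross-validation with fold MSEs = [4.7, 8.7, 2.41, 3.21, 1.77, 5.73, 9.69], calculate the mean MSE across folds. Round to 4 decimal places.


Total MSE across folds = 36.2100.
CV-MSE = 36.2100/7 = 5.1729.

5.1729


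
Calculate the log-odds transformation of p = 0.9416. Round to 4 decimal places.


Compute the odds: 0.9416/0.0584 = 16.1233.
Take the natural log: ln(16.1233) = 2.7803.

2.7803


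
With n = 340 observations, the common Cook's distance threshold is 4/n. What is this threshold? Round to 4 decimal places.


The threshold is 4/n.
4/340 = 0.0118.

0.0118


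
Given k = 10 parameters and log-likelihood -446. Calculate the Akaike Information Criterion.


AIC = 2k - 2*loglik = 2(10) - 2(-446).
= 20 + 892 = 912.

912


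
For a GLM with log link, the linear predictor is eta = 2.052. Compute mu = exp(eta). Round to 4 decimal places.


The inverse log link gives:
mu = exp(2.052) = 7.7835.

7.7835


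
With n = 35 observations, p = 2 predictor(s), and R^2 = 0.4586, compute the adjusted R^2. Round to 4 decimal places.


Plug in: Adj R^2 = 1 - (1 - 0.4586) * 34/32.
= 1 - 0.5414 * 34/32
= 1 - 18.4076 / 32
= 1 - 0.5752 = 0.4248.

0.4248


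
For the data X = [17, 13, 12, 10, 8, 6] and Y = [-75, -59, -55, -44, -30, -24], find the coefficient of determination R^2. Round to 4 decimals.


Fit the OLS line: b0 = 5.5746, b1 = -4.8553.
SSres = 23.2412.
SStot = 1814.8333.
R^2 = 1 - 23.2412/1814.8333 = 0.9872.

0.9872


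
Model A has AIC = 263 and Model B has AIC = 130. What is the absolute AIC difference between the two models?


Absolute difference = |263 - 130| = 133.
The model with lower AIC (B) is preferred.

133


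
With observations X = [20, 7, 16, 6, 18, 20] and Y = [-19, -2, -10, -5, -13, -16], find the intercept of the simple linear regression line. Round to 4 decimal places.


Compute b1 = -0.9607 from the OLS formula.
With xbar = 14.5000 and ybar = -10.8333, the intercept is:
b0 = -10.8333 - -0.9607 * 14.5000 = 3.0966.

3.0966


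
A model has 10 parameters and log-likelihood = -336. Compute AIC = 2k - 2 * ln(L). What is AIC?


Compute:
2k = 2*10 = 20.
-2*loglik = -2*(-336) = 672.
AIC = 20 + 672 = 692.

692


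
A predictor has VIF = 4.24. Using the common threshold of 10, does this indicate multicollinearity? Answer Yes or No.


Check: VIF = 4.24 vs threshold = 10.
Since 4.24 < 10, the answer is No.

No


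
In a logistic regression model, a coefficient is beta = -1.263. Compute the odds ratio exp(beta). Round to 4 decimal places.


Odds ratio = exp(beta) = exp(-1.263).
= 0.2828.

0.2828


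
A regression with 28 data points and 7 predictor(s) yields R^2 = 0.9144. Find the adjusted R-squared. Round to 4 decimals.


Plug in: Adj R^2 = 1 - (1 - 0.9144) * 27/20.
= 1 - 0.0856 * 27/20
= 1 - 2.3112 / 20
= 1 - 0.1156 = 0.8844.

0.8844


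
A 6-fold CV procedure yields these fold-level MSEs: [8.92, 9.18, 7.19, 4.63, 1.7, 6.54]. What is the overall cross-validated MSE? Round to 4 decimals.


Add all fold MSEs: 38.1600.
Divide by k = 6: 38.1600/6 = 6.3600.

6.3600


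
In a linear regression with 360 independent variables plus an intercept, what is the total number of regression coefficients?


Each predictor gets one coefficient, plus one intercept.
Total parameters = 360 + 1 = 361.

361


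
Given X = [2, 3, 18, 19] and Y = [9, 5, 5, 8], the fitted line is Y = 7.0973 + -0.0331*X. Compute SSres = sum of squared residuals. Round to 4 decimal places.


For each point, residual = actual - predicted.
Residuals: [1.9689, -1.9980, -1.5015, 1.5316].
Sum of squared residuals = 12.4689.

12.4689


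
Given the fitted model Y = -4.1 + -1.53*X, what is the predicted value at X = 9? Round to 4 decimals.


Predicted value:
Y = -4.1 + (-1.53)(9) = -4.1 + -13.7700 = -17.8700.

-17.8700


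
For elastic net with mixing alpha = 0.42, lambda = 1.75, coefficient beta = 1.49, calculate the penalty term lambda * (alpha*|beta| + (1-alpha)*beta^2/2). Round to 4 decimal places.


alpha * |beta| = 0.42 * 1.49 = 0.6258.
(1-alpha) * beta^2/2 = 0.58 * 2.2201/2 = 0.6438.
Total = 1.75 * (0.6258 + 0.6438) = 2.2219.

2.2219


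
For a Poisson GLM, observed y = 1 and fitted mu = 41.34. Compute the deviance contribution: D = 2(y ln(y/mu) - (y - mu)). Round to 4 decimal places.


First: ln(1/41.34) = -3.721831.
Then: 1 * -3.721831 = -3.721831.
y - mu = 1 - 41.34 = -40.34.
D = 2(-3.721831 - -40.34) = 73.236338, which rounds to 73.2363.

73.2363


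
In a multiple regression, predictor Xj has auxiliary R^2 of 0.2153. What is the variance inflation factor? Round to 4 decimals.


Denominator: 1 - 0.2153 = 0.7847.
VIF = 1 / 0.7847 = 1.2744.

1.2744


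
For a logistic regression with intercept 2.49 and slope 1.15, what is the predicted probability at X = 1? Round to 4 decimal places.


z = 2.49 + 1.15 * 1 = 3.6400.
Sigmoid: P = 1 / (1 + exp(-3.6400)) = 0.9744.

0.9744


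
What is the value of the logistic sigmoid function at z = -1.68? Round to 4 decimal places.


exp(1.6800) = 5.3656.
1 + exp(-z) = 6.3656.
sigmoid = 1/6.3656 = 0.1571.

0.1571


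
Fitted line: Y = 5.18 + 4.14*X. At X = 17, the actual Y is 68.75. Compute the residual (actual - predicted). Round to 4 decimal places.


Compute yhat = 5.18 + (4.14)(17) = 75.5600.
Residual = actual - predicted = 68.75 - 75.5600 = -6.8100.

-6.8100


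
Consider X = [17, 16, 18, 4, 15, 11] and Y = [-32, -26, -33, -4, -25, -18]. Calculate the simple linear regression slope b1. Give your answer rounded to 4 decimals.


First compute the means: xbar = 13.5000, ybar = -23.0000.
Then S_xx = sum((xi - xbar)^2) = 137.5000.
S_xy = sum((xi - xbar)(yi - ybar)) = -280.0000.
b1 = S_xy / S_xx = -280.0000 / 137.5000 = -2.0364.

-2.0364


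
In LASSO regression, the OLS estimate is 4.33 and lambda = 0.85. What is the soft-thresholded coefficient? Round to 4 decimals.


Check: |4.33| = 4.33 vs lambda = 0.85.
Since |beta| > lambda, coefficient = sign(beta)*(|beta| - lambda) = 3.4800.
Soft-thresholded coefficient = 3.4800.

3.4800


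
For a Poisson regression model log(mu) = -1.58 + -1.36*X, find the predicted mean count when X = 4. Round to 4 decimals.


Compute eta = -1.58 + -1.36 * 4 = -7.0200.
Apply inverse link: mu = e^-7.0200 = 0.0009.

0.0009


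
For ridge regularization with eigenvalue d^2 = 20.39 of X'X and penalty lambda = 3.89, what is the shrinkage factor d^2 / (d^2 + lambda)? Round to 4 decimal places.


Compute the denominator: 20.39 + 3.89 = 24.2800.
Shrinkage factor = 20.39 / 24.2800 = 0.8398.

0.8398


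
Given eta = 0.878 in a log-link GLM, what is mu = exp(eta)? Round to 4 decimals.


Apply the inverse link:
mu = e^0.878 = 2.4061.

2.4061


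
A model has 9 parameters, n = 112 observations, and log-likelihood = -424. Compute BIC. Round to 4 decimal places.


k * ln(n) = 9 * ln(112) = 9 * 4.718499 = 42.466491.
-2 * loglik = -2 * (-424) = 848.
BIC = 42.466491 + 848 = 890.466491, which rounds to 890.4665.

890.4665


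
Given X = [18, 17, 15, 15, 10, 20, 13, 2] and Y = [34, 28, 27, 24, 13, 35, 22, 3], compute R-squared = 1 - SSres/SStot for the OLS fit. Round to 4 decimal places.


After computing the OLS fit (b0=-2.4351, b1=1.8680):
SSres = 27.6063, SStot = 807.5000.
R^2 = 1 - 27.6063/807.5000 = 0.9658.

0.9658


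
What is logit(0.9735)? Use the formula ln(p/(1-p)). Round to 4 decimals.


The odds are p/(1-p) = 0.9735 / 0.0265 = 36.7358.
logit(p) = ln(36.7358) = 3.6038.

3.6038


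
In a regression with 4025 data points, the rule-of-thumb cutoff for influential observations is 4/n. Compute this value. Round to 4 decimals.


The threshold is 4/n.
4/4025 = 0.0010.

0.0010


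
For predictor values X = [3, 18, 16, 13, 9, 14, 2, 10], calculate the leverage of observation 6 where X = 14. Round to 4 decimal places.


Compute xbar = 10.6250 with n = 8 observations.
SXX = 235.8750.
Leverage = 1/8 + (14 - 10.6250)^2/235.8750 = 0.1733.

0.1733


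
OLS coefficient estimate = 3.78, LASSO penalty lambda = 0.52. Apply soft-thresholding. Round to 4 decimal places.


Check: |3.78| = 3.78 vs lambda = 0.52.
Since |beta| > lambda, coefficient = sign(beta)*(|beta| - lambda) = 3.2600.
Soft-thresholded coefficient = 3.2600.

3.2600


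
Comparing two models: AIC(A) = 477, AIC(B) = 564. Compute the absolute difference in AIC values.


Absolute difference = |477 - 564| = 87.
The model with lower AIC (A) is preferred.

87


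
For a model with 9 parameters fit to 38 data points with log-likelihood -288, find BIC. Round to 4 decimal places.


ln(38) = 3.637586.
k * ln(n) = 9 * 3.637586 = 32.738274.
-2L = 576.
BIC = 32.738274 + 576 = 608.738274, which rounds to 608.7383.

608.7383


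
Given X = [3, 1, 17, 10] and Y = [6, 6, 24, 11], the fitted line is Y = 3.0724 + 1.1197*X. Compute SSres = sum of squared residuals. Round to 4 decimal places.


For each point, residual = actual - predicted.
Residuals: [-0.4315, 1.8079, 1.8927, -3.2694].
Sum of squared residuals = 17.7260.

17.7260


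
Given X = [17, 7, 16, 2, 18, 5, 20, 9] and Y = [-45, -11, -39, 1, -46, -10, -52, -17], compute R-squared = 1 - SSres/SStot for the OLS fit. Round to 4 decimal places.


After computing the OLS fit (b0=7.5572, b1=-2.9730):
SSres = 22.6383, SStot = 2881.8750.
R^2 = 1 - 22.6383/2881.8750 = 0.9921.

0.9921


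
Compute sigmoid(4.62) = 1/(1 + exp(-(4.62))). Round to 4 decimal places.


Compute exp(-4.6200) = 0.0099.
Sigmoid = 1 / (1 + 0.0099) = 1 / 1.0099 = 0.9902.

0.9902


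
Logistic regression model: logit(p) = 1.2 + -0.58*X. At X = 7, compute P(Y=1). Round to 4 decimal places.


Linear predictor: z = 1.2 + -0.58 * 7 = -2.8600.
P = 1/(1 + exp(2.8600)) = 1/(1 + 17.4615) = 0.0542.

0.0542


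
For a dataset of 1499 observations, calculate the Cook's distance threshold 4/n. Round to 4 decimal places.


Using the rule of thumb:
Threshold = 4 / 1499 = 0.0027.

0.0027


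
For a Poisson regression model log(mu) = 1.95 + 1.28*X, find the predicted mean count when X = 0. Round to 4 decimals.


eta = 1.95 + 1.28 * 0 = 1.9500.
mu = exp(1.9500) = 7.0287.

7.0287


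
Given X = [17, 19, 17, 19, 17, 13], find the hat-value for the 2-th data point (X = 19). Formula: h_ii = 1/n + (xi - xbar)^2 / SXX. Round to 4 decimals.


Mean of X: xbar = 17.0000.
SXX = 24.0000.
For X = 19: h = 1/6 + (19 - 17.0000)^2/24.0000 = 0.3333.

0.3333


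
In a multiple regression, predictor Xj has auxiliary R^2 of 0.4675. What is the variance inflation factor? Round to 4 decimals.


Denominator: 1 - 0.4675 = 0.5325.
VIF = 1 / 0.5325 = 1.8779.

1.8779


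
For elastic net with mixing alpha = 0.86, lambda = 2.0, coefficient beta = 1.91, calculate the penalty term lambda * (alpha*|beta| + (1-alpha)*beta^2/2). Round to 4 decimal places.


Compute:
L1 = 0.86 * 1.91 = 1.6426.
L2 = 0.14 * 1.91^2 / 2 = 0.2554.
Penalty = 2.0 * (1.6426 + 0.2554) = 3.7959.

3.7959


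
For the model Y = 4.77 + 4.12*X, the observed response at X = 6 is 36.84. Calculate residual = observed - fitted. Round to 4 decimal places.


Predicted = 4.77 + 4.12 * 6 = 29.4900.
Residual = 36.84 - 29.4900 = 7.3500.

7.3500


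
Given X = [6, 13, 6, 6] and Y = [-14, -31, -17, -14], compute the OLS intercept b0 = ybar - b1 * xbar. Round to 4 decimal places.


Compute b1 = -2.2857 from the OLS formula.
With xbar = 7.7500 and ybar = -19.0000, the intercept is:
b0 = -19.0000 - -2.2857 * 7.7500 = -1.2857.

-1.2857


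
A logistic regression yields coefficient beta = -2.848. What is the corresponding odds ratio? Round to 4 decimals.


exp(-2.848) = 0.0580.
So the odds ratio is 0.0580.

0.0580


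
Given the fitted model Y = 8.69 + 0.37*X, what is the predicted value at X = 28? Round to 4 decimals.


Predicted value:
Y = 8.69 + (0.37)(28) = 8.69 + 10.3600 = 19.0500.

19.0500


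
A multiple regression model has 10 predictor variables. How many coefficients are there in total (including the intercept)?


Including the intercept, the model has 10 predictor coefficients + 1 intercept.
Total = 11.

11


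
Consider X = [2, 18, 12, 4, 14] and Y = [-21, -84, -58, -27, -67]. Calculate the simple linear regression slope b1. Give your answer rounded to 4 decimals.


First compute the means: xbar = 10.0000, ybar = -51.4000.
Then S_xx = sum((xi - xbar)^2) = 184.0000.
S_xy = sum((xi - xbar)(yi - ybar)) = -726.0000.
b1 = S_xy / S_xx = -726.0000 / 184.0000 = -3.9457.

-3.9457


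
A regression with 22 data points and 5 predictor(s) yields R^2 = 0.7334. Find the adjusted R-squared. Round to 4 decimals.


Using the formula:
(1 - 0.7334) = 0.2666.
Multiply by 21/16: 0.2666 * 21 = 5.5986, then 5.5986 / 16 = 0.3499.
Adj R^2 = 1 - 0.3499 = 0.6501.

0.6501


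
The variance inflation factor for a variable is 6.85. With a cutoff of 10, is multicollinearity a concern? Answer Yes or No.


Check: VIF = 6.85 vs threshold = 10.
Since 6.85 < 10, the answer is No.

No


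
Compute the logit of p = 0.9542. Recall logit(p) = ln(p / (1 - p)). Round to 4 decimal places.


Compute the odds: 0.9542/0.0458 = 20.8341.
Take the natural log: ln(20.8341) = 3.0366.

3.0366


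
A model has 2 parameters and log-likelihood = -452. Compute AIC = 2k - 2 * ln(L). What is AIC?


Compute:
2k = 2*2 = 4.
-2*loglik = -2*(-452) = 904.
AIC = 4 + 904 = 908.

908


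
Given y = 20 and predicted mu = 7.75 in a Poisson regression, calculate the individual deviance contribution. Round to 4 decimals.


First: ln(20/7.75) = 0.948039.
Then: 20 * 0.948039 = 18.960780.
y - mu = 20 - 7.75 = 12.25.
D = 2(18.960780 - 12.25) = 13.421560, which rounds to 13.4216.

13.4216


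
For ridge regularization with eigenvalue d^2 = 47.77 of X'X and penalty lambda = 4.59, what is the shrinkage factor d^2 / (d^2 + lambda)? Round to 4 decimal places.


d^2 + lambda = 47.77 + 4.59 = 52.3600.
Shrinkage factor = 47.77/52.3600 = 0.9123.

0.9123


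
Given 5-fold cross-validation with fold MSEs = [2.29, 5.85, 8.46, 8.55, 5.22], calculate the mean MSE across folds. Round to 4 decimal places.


Total MSE across folds = 30.3700.
CV-MSE = 30.3700/5 = 6.0740.

6.0740


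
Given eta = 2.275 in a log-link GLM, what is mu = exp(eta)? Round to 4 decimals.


The inverse log link gives:
mu = exp(2.275) = 9.7279.

9.7279


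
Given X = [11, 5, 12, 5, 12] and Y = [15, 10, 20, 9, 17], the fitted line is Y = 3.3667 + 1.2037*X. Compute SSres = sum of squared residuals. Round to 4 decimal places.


Predicted values from Y = 3.3667 + 1.2037*X.
Residuals: [-1.6074, 0.6148, 2.1889, -0.3852, -0.8111].
SSres = 8.5593.

8.5593


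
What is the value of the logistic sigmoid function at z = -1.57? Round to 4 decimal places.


First, exp(1.5700) = 4.8066.
Then sigma(z) = 1/(1 + 4.8066) = 0.1722.

0.1722


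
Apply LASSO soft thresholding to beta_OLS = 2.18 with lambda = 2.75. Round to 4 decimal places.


|beta_OLS| = 2.18.
lambda = 2.75.
Since |beta| <= lambda, the coefficient is set to 0.
Result = 0.0000.

0.0000


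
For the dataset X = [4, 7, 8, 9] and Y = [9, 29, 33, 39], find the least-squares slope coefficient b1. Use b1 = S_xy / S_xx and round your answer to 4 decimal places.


The sample means are xbar = 7.0000 and ybar = 27.5000.
Compute S_xx = 14.0000 and S_xy = 84.0000.
Slope b1 = S_xy / S_xx = 84.0000 / 14.0000 = 6.0000.

6.0000


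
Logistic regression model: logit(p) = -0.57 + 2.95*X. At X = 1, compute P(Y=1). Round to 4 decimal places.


Linear predictor: z = -0.57 + 2.95 * 1 = 2.3800.
P = 1/(1 + exp(-2.3800)) = 1/(1 + 0.0926) = 0.9153.

0.9153


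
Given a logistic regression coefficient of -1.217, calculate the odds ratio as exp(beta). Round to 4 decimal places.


exp(-1.217) = 0.2961.
So the odds ratio is 0.2961.

0.2961


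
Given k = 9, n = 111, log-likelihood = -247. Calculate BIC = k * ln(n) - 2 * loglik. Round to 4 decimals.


ln(111) = 4.709530.
k * ln(n) = 9 * 4.709530 = 42.385770.
-2L = 494.
BIC = 42.385770 + 494 = 536.385770, which rounds to 536.3858.

536.3858


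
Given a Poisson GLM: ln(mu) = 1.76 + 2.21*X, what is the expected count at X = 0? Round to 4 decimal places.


eta = 1.76 + 2.21 * 0 = 1.7600.
mu = exp(1.7600) = 5.8124.

5.8124


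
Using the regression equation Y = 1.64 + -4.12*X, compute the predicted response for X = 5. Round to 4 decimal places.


Predicted value:
Y = 1.64 + (-4.12)(5) = 1.64 + -20.6000 = -18.9600.

-18.9600


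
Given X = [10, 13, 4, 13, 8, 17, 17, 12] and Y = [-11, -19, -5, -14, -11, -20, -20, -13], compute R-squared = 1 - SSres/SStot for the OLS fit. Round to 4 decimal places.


Fit the OLS line: b0 = -0.6624, b1 = -1.1458.
SSres = 18.9963.
SStot = 196.8750.
R^2 = 1 - 18.9963/196.8750 = 0.9035.

0.9035


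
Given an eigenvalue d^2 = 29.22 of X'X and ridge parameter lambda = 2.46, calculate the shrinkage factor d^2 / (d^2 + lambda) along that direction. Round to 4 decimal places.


Compute the denominator: 29.22 + 2.46 = 31.6800.
Shrinkage factor = 29.22 / 31.6800 = 0.9223.

0.9223


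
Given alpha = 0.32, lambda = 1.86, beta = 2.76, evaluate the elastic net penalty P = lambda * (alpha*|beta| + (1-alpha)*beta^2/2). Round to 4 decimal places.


alpha * |beta| = 0.32 * 2.76 = 0.8832.
(1-alpha) * beta^2/2 = 0.68 * 7.6176/2 = 2.5900.
Total = 1.86 * (0.8832 + 2.5900) = 6.4601.

6.4601


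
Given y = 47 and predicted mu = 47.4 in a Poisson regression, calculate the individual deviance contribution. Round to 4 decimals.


y/mu = 47/47.4 = 0.991561 (approx.), and ln(47/47.4) = -0.008475.
y * ln(y/mu) = 47 * -0.008475 = -0.398325.
y - mu = -0.4.
D = 2 * (-0.398325 - -0.4) = 0.003350, which rounds to 0.0034.

0.0034


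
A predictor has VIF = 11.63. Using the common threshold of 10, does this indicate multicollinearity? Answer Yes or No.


The threshold is 10.
VIF = 11.63 is >= 10.
Multicollinearity indication: Yes.

Yes


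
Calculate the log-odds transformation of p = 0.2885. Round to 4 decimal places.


1 - p = 0.7115.
p/(1-p) = 0.4055.
logit = ln(0.4055) = -0.9027.

-0.9027


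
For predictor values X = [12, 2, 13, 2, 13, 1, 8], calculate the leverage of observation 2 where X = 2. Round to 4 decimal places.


n = 7, xbar = 7.2857.
SXX = sum((xi - xbar)^2) = 183.4286.
h = 1/7 + (2 - 7.2857)^2 / 183.4286 = 0.2952.

0.2952


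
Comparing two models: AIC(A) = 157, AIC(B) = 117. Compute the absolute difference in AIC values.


|AIC_A - AIC_B| = |157 - 117| = 40.
Model B is preferred (lower AIC).

40


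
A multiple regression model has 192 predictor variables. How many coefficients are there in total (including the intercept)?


Each predictor gets one coefficient, plus one intercept.
Total parameters = 192 + 1 = 193.

193


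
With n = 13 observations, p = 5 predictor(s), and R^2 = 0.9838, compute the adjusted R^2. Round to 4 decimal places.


Plug in: Adj R^2 = 1 - (1 - 0.9838) * 12/7.
= 1 - 0.0162 * 12/7
= 1 - 0.1944 / 7
= 1 - 0.0278 = 0.9722.

0.9722


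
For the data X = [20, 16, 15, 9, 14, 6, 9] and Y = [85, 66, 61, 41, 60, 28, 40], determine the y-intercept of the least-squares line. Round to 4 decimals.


Compute b1 = 3.9313 from the OLS formula.
With xbar = 12.7143 and ybar = 54.4286, the intercept is:
b0 = 54.4286 - 3.9313 * 12.7143 = 4.4452.

4.4452


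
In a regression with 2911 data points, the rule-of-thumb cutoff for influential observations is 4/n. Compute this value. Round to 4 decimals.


Cook's distance cutoff = 4/n = 4/2911.
= 0.0014.

0.0014


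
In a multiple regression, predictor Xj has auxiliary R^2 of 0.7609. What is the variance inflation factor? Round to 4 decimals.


Denominator: 1 - 0.7609 = 0.2391.
VIF = 1 / 0.2391 = 4.1824.

4.1824


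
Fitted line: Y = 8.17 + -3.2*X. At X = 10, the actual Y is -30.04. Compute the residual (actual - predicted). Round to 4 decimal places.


Fitted value at X = 10 is yhat = 8.17 + -3.2*10 = -23.8300.
Residual = -30.04 - -23.8300 = -6.2100.

-6.2100


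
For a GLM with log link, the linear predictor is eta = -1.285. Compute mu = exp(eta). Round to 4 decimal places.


The inverse log link gives:
mu = exp(-1.285) = 0.2767.

0.2767


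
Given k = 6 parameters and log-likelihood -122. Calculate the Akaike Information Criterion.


Compute:
2k = 2*6 = 12.
-2*loglik = -2*(-122) = 244.
AIC = 12 + 244 = 256.

256
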